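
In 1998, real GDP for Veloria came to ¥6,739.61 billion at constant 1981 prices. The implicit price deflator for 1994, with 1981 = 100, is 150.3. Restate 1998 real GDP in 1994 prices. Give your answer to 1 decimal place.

¥10,129.6 billion

Real GDP in 1994 prices = Real GDP in 1981 prices × (P_1994/P_1981) = 6739.61 × 1.503 = 10129.63.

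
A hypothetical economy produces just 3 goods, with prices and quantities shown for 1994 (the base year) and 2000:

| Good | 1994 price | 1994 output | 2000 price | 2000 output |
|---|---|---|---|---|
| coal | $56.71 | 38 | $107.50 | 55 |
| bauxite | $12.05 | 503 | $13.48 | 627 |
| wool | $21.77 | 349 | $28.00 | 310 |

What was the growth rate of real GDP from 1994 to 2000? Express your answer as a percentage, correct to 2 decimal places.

Real GDP 1994 = Nominal GDP 1994 = 56.71·38 + 12.05·503 + 21.77·349 = 15813.86.
Real GDP 2000 (at 1994 prices) = 56.71·55 + 12.05·627 + 21.77·310 = 17423.10.
Real growth = 17423.10/15813.86 − 1 = 0.1018.

10.18%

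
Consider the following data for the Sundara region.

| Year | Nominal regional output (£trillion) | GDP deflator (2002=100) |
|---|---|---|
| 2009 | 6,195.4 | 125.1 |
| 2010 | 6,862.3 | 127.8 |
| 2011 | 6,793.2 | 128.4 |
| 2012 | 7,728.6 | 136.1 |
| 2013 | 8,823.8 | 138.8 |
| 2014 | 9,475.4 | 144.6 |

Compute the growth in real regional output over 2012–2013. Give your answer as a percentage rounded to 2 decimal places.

11.95%

Real regional output 2012 = 7728.6/1.361 = 5678.62.
Real regional output 2013 = 8823.8/1.388 = 6357.20.
Change = 6357.20/5678.62 − 1 = 0.1195.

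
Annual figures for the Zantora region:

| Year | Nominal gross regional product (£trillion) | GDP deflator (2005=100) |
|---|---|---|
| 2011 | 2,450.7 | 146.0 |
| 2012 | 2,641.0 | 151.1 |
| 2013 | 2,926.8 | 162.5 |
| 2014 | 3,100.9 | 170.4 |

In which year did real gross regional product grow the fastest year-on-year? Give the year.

2012: real = 2641.0/1.511 = 1747.85; growth vs 2011 (1678.56) = 4.13%.
2013: real = 2926.8/1.625 = 1801.11; growth vs 2012 (1747.85) = 3.05%.
2014: real = 3100.9/1.704 = 1819.78; growth vs 2013 (1801.11) = 1.04%.

2012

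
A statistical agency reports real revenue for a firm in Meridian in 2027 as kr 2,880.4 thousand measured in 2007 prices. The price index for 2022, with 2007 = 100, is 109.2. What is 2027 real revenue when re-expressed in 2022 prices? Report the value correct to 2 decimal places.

Real revenue in 2022 prices = Real revenue in 2007 prices × (P_2022/P_2007) = 2880.4 × 1.092 = 3145.40.

kr 3,145.40 thousand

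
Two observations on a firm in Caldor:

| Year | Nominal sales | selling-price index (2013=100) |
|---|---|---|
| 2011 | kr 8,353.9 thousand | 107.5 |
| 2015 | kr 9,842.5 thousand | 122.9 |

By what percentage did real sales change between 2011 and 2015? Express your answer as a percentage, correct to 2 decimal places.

Real sales 2011 = 8353.9 / 1.075 = 7771.07.
Real sales 2015 = 9842.5 / 1.229 = 8008.54.
Real growth = 8008.54 / 7771.07 − 1 = 0.0306.

3.06%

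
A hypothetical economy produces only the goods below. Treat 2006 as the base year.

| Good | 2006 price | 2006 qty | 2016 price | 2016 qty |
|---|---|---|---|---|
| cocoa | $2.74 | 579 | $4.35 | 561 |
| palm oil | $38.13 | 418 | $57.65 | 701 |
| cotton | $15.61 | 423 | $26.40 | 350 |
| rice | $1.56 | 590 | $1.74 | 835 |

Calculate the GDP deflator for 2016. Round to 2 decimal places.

152.85

Nominal GDP 2016 = 4.35·561 + 57.65·701 + 26.40·350 + 1.74·835 = 53545.90.
Real GDP 2016 (at 2006 prices) = 2.74·561 + 38.13·701 + 15.61·350 + 1.56·835 = 35032.37.
Deflator = Nominal/Real × 100 = 53545.90/35032.37 × 100 = 152.847.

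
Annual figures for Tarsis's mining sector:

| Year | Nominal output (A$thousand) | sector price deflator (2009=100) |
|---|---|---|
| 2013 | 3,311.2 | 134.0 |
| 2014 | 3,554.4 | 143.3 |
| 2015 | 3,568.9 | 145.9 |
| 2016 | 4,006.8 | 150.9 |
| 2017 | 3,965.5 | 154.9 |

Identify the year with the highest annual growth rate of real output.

2016

2014: real = 3554.4/1.433 = 2480.39; growth vs 2013 (2471.04) = 0.38%.
2015: real = 3568.9/1.459 = 2446.13; growth vs 2014 (2480.39) = -1.38%.
2016: real = 4006.8/1.509 = 2655.27; growth vs 2015 (2446.13) = 8.55%.
2017: real = 3965.5/1.549 = 2560.04; growth vs 2016 (2655.27) = -3.59%.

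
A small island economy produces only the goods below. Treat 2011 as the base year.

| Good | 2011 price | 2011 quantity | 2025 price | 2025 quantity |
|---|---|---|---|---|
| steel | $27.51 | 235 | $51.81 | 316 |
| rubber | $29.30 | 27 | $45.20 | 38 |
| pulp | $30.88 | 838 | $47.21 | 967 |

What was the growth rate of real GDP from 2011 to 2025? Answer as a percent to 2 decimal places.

Real GDP 2011 = Nominal GDP 2011 = 27.51·235 + 29.30·27 + 30.88·838 = 33133.39.
Real GDP 2025 (at 2011 prices) = 27.51·316 + 29.30·38 + 30.88·967 = 39667.52.
Real growth = 39667.52/33133.39 − 1 = 0.1972.

19.72%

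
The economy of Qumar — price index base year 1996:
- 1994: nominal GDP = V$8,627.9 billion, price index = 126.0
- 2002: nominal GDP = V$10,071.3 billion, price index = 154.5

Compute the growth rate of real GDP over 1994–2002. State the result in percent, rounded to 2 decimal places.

Real GDP 1994 = 8627.9 / 1.260 = 6847.54.
Real GDP 2002 = 10071.3 / 1.545 = 6518.64.
Real growth = 6518.64 / 6847.54 − 1 = -0.0480.

-4.80%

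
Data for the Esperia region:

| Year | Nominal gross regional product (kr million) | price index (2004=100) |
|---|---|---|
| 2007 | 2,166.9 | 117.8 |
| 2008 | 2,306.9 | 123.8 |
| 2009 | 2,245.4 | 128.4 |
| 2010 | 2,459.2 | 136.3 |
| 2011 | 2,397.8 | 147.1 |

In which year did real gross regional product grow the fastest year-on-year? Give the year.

2008: real = 2306.9/1.238 = 1863.41; growth vs 2007 (1839.47) = 1.30%.
2009: real = 2245.4/1.284 = 1748.75; growth vs 2008 (1863.41) = -6.15%.
2010: real = 2459.2/1.363 = 1804.26; growth vs 2009 (1748.75) = 3.17%.
2011: real = 2397.8/1.471 = 1630.05; growth vs 2010 (1804.26) = -9.66%.

2010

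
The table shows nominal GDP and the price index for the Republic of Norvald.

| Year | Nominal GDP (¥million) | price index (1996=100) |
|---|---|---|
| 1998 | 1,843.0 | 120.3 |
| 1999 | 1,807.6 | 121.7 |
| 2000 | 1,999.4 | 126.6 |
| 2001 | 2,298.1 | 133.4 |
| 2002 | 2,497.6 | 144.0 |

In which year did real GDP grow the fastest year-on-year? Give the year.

1999: real = 1807.6/1.217 = 1485.29; growth vs 1998 (1532.00) = -3.05%.
2000: real = 1999.4/1.266 = 1579.30; growth vs 1999 (1485.29) = 6.33%.
2001: real = 2298.1/1.334 = 1722.71; growth vs 2000 (1579.30) = 9.08%.
2002: real = 2497.6/1.440 = 1734.44; growth vs 2001 (1722.71) = 0.68%.

2001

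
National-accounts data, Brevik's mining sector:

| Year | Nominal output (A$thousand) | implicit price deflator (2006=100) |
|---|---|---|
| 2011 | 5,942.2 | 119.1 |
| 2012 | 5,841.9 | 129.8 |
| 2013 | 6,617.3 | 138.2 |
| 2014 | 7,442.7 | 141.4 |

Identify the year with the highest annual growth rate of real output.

2012: real = 5841.9/1.298 = 4500.69; growth vs 2011 (4989.25) = -9.79%.
2013: real = 6617.3/1.382 = 4788.21; growth vs 2012 (4500.69) = 6.39%.
2014: real = 7442.7/1.414 = 5263.58; growth vs 2013 (4788.21) = 9.93%.

2014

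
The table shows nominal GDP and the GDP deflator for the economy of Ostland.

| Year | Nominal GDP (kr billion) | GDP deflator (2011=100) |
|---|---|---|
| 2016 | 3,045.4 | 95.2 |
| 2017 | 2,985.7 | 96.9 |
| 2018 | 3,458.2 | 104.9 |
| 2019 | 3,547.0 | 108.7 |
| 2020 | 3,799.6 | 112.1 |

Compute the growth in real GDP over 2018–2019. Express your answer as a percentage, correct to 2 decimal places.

Real GDP 2018 = 3458.2/1.049 = 3296.66.
Real GDP 2019 = 3547.0/1.087 = 3263.11.
Change = 3263.11/3296.66 − 1 = -0.0102.

-1.02%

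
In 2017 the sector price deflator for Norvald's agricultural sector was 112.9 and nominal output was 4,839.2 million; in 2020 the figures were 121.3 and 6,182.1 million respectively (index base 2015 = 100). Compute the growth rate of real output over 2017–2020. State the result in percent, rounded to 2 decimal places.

18.90%

Real output 2017 = 4839.2 / 1.129 = 4286.27.
Real output 2020 = 6182.1 / 1.213 = 5096.54.
Real growth = 5096.54 / 4286.27 − 1 = 0.1890.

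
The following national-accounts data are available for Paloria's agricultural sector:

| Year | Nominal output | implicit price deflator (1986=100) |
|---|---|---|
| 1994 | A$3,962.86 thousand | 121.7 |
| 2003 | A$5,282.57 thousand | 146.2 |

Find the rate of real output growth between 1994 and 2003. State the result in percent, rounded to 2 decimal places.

Deflate each year: 1994 → 3962.86/1.217 = 3256.25; 2003 → 5282.57/1.462 = 3613.25.
So real output changed by 3613.25/3256.25 − 1 = 0.1096, i.e. 10.96%.

10.96%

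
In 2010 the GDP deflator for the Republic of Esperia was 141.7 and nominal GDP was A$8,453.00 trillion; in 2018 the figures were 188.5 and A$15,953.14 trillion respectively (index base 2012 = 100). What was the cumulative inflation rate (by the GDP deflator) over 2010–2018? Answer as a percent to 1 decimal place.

Price-level change = 188.5 / 141.7 − 1 = 0.3303.

33.0%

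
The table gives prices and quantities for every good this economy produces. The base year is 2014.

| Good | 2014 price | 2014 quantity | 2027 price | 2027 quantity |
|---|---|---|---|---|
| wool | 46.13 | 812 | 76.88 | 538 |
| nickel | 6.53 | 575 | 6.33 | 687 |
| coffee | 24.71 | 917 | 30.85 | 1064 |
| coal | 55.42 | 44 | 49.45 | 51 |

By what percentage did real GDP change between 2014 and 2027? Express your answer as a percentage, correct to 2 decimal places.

Real GDP 2014 = Nominal GDP 2014 = 46.13·812 + 6.53·575 + 24.71·917 + 55.42·44 = 66309.86.
Real GDP 2027 (at 2014 prices) = 46.13·538 + 6.53·687 + 24.71·1064 + 55.42·51 = 58421.91.
Real growth = 58421.91/66309.86 − 1 = -0.1190.

-11.90%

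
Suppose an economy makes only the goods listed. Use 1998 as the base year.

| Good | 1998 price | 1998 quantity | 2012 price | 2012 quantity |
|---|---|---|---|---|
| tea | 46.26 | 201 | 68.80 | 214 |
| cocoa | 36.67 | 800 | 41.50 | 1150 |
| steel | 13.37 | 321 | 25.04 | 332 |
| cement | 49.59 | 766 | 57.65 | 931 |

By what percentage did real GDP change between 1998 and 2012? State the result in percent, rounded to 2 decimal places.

26.90%

Real GDP 1998 = Nominal GDP 1998 = 46.26·201 + 36.67·800 + 13.37·321 + 49.59·766 = 80911.97.
Real GDP 2012 (at 1998 prices) = 46.26·214 + 36.67·1150 + 13.37·332 + 49.59·931 = 102677.27.
Real growth = 102677.27/80911.97 − 1 = 0.2690.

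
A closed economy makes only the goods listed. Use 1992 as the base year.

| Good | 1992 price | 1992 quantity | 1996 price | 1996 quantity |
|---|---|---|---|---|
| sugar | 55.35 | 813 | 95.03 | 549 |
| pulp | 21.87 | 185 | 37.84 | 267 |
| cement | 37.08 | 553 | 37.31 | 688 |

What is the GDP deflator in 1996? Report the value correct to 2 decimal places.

142.45

Nominal GDP 1996 = 95.03·549 + 37.84·267 + 37.31·688 = 87944.03.
Real GDP 1996 (at 1992 prices) = 55.35·549 + 21.87·267 + 37.08·688 = 61737.48.
Deflator = Nominal/Real × 100 = 87944.03/61737.48 × 100 = 142.448.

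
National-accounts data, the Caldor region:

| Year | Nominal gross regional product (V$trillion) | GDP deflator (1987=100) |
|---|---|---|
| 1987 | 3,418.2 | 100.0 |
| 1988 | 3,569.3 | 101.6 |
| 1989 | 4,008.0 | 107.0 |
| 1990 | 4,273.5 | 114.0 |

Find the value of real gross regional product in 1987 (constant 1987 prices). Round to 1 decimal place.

V$3,418.2 trillion

Real gross regional product 1987 = 3418.2 / 1.000 = 3418.20.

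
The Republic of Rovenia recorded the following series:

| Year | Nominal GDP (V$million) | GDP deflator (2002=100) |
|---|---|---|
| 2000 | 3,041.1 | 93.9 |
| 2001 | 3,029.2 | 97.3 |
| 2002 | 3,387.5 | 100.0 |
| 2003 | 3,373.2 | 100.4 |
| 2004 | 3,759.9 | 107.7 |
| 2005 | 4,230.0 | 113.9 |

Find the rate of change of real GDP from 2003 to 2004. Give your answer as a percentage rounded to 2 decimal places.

3.91%

Real GDP 2003 = 3373.2/1.004 = 3359.76.
Real GDP 2004 = 3759.9/1.077 = 3491.09.
Change = 3491.09/3359.76 − 1 = 0.0391.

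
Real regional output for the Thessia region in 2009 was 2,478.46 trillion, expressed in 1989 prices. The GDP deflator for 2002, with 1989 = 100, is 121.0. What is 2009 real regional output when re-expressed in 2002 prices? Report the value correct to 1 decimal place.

2,998.9 trillion

Real regional output in 2002 prices = Real regional output in 1989 prices × (P_2002/P_1989) = 2478.46 × 1.210 = 2998.94.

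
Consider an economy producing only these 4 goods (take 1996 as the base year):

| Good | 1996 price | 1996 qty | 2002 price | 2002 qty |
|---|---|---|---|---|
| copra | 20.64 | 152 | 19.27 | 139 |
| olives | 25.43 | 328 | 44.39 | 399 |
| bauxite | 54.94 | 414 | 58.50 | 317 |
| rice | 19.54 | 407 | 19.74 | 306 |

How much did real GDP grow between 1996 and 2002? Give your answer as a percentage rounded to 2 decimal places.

-13.67%

Real GDP 1996 = Nominal GDP 1996 = 20.64·152 + 25.43·328 + 54.94·414 + 19.54·407 = 42176.26.
Real GDP 2002 (at 1996 prices) = 20.64·139 + 25.43·399 + 54.94·317 + 19.54·306 = 36410.75.
Real growth = 36410.75/42176.26 − 1 = -0.1367.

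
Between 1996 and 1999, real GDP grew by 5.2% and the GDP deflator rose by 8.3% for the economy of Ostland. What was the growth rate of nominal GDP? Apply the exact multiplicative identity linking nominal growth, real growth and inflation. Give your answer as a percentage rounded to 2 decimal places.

13.93%

(1 + g_nom) = (1 + g_real)(1 + π) = 1.0520 × 1.0830 = 1.13932.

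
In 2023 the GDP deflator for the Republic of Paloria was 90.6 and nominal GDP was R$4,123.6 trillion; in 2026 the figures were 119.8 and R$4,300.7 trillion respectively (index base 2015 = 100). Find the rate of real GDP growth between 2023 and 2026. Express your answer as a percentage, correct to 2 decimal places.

-21.13%

Deflate each year: 2023 → 4123.6/0.906 = 4551.43; 2026 → 4300.7/1.198 = 3589.90.
So real GDP changed by 3589.90/4551.43 − 1 = -0.2113, i.e. -21.13%.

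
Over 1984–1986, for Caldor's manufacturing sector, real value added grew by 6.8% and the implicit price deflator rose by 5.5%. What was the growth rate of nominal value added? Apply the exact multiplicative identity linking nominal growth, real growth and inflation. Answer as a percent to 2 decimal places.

12.67%

(1 + g_nom) = (1 + g_real)(1 + π) = 1.0680 × 1.0550 = 1.12674.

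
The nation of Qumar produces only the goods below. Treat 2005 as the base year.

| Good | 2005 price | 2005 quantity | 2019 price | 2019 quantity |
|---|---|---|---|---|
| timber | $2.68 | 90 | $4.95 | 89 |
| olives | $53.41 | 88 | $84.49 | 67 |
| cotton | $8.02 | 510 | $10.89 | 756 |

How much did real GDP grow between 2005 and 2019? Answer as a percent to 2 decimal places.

Real GDP 2005 = Nominal GDP 2005 = 2.68·90 + 53.41·88 + 8.02·510 = 9031.48.
Real GDP 2019 (at 2005 prices) = 2.68·89 + 53.41·67 + 8.02·756 = 9880.11.
Real growth = 9880.11/9031.48 − 1 = 0.0940.

9.40%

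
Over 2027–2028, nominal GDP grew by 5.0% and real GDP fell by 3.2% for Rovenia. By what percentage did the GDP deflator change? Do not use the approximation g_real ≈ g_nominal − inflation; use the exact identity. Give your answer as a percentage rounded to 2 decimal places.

8.47%

(1 + g_nom) = (1 + g_real)(1 + π), so π = 1.0500 / 0.9680 − 1 = 0.08471.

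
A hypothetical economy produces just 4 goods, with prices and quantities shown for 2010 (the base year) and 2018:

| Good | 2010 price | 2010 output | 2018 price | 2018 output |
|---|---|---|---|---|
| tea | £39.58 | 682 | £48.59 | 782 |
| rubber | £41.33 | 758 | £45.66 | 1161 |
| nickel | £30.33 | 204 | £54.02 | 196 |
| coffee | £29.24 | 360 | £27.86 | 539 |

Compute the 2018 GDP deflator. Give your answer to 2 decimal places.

Nominal GDP 2018 = 48.59·782 + 45.66·1161 + 54.02·196 + 27.86·539 = 116613.10.
Real GDP 2018 (at 2010 prices) = 39.58·782 + 41.33·1161 + 30.33·196 + 29.24·539 = 100640.73.
Deflator = Nominal/Real × 100 = 116613.10/100640.73 × 100 = 115.871.

115.87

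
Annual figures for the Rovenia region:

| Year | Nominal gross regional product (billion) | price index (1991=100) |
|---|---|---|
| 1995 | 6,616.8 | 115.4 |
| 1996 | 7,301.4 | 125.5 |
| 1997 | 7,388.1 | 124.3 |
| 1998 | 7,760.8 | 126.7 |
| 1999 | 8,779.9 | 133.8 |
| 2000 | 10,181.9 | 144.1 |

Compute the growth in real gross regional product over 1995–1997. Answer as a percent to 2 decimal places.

3.66%

Real gross regional product 1995 = 6616.8/1.154 = 5733.80.
Real gross regional product 1997 = 7388.1/1.243 = 5943.77.
Change = 5943.77/5733.80 − 1 = 0.0366.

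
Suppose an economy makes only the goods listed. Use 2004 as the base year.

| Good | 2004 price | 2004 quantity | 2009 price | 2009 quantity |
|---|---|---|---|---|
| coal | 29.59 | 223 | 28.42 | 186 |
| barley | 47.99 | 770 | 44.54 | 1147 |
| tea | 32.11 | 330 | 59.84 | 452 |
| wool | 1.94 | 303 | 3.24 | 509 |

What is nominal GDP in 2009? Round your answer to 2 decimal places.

Nominal GDP 2009 = Σ (p_2009 × q_2009) = 28.42·186 + 44.54·1147 + 59.84·452 + 3.24·509 = 85070.34.

85070.34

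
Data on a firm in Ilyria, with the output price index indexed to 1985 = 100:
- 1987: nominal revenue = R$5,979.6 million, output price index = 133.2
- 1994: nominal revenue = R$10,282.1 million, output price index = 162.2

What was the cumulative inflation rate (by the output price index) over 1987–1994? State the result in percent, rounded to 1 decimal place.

21.8%

Price-level change = 162.2 / 133.2 − 1 = 0.2177.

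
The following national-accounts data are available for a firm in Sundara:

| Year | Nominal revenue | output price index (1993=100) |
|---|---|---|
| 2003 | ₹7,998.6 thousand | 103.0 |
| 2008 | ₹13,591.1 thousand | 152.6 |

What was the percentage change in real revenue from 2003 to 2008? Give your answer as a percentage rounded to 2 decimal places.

Deflate each year: 2003 → 7998.6/1.030 = 7765.63; 2008 → 13591.1/1.526 = 8906.36.
So real revenue changed by 8906.36/7765.63 − 1 = 0.1469, i.e. 14.69%.

14.69%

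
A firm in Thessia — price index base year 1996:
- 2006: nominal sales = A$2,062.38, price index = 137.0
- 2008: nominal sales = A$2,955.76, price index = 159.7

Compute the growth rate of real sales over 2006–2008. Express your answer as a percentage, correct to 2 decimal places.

22.95%

Real sales 2006 = 2062.38 / 1.370 = 1505.39.
Real sales 2008 = 2955.76 / 1.597 = 1850.82.
Real growth = 1850.82 / 1505.39 − 1 = 0.2295.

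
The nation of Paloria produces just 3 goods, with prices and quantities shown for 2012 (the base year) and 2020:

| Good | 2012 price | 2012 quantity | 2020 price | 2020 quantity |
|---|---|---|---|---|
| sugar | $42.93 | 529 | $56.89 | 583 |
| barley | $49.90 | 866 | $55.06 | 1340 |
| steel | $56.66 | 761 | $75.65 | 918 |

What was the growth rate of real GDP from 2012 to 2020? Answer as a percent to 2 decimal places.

Real GDP 2012 = Nominal GDP 2012 = 42.93·529 + 49.90·866 + 56.66·761 = 109041.63.
Real GDP 2020 (at 2012 prices) = 42.93·583 + 49.90·1340 + 56.66·918 = 143908.07.
Real growth = 143908.07/109041.63 − 1 = 0.3198.

31.98%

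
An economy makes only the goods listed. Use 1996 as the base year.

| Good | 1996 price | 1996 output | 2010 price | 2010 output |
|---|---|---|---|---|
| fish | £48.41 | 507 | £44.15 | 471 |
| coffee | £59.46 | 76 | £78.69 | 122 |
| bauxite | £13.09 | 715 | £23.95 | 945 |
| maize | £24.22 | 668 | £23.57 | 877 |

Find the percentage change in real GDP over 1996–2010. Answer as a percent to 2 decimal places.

16.60%

Real GDP 1996 = Nominal GDP 1996 = 48.41·507 + 59.46·76 + 13.09·715 + 24.22·668 = 54601.14.
Real GDP 2010 (at 1996 prices) = 48.41·471 + 59.46·122 + 13.09·945 + 24.22·877 = 63666.22.
Real growth = 63666.22/54601.14 − 1 = 0.1660.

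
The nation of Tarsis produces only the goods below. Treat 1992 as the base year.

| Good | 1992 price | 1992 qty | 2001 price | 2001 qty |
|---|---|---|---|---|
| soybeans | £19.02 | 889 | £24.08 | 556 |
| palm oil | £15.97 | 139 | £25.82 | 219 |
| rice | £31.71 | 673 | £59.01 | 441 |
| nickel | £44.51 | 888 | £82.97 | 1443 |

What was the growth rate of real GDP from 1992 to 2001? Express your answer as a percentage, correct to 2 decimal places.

Real GDP 1992 = Nominal GDP 1992 = 19.02·889 + 15.97·139 + 31.71·673 + 44.51·888 = 79994.32.
Real GDP 2001 (at 1992 prices) = 19.02·556 + 15.97·219 + 31.71·441 + 44.51·1443 = 92284.59.
Real growth = 92284.59/79994.32 − 1 = 0.1536.

15.36%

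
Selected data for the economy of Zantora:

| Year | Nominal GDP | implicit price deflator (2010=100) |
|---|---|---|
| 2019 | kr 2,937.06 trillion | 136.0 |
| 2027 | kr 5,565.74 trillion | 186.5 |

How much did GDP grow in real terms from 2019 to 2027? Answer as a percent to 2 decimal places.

38.19%

Real GDP 2019 = 2937.06 / 1.360 = 2159.60.
Real GDP 2027 = 5565.74 / 1.865 = 2984.31.
Real growth = 2984.31 / 2159.60 − 1 = 0.3819.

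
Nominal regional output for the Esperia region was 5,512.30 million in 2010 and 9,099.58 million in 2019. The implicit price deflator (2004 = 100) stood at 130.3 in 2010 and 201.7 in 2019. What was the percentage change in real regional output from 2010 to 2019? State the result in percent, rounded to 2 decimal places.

Deflate each year: 2010 → 5512.30/1.303 = 4230.47; 2019 → 9099.58/2.017 = 4511.44.
So real regional output changed by 4511.44/4230.47 − 1 = 0.0664, i.e. 6.64%.

6.64%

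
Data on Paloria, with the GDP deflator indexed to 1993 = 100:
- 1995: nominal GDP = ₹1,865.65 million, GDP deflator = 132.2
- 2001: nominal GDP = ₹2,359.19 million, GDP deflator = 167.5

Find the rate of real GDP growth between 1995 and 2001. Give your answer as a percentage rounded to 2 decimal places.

-0.20%

Real GDP 1995 = 1865.65 / 1.322 = 1411.23.
Real GDP 2001 = 2359.19 / 1.675 = 1408.47.
Real growth = 1408.47 / 1411.23 − 1 = -0.0020.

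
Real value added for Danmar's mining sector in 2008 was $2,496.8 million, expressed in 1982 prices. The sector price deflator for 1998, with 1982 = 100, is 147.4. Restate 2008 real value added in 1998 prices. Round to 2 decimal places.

$3,680.28 million

Real value added in 1998 prices = Real value added in 1982 prices × (P_1998/P_1982) = 2496.8 × 1.474 = 3680.28.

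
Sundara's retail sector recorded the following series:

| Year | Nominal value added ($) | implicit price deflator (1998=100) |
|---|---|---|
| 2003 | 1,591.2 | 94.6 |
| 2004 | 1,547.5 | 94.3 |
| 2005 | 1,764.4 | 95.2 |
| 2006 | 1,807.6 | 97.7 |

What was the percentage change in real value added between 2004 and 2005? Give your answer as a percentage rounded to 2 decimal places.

12.94%

Real value added 2004 = 1547.5/0.943 = 1641.04.
Real value added 2005 = 1764.4/0.952 = 1853.36.
Change = 1853.36/1641.04 − 1 = 0.1294.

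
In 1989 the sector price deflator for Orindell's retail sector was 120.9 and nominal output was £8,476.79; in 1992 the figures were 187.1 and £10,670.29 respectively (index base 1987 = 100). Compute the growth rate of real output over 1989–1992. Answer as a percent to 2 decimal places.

-18.66%

Real output 1989 = 8476.79 / 1.209 = 7011.41.
Real output 1992 = 10670.29 / 1.871 = 5702.99.
Real growth = 5702.99 / 7011.41 − 1 = -0.1866.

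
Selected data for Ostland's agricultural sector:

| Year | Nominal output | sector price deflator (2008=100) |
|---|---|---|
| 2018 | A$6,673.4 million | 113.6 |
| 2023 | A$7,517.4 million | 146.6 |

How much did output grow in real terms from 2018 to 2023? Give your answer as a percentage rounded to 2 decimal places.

Deflate each year: 2018 → 6673.4/1.136 = 5874.47; 2023 → 7517.4/1.466 = 5127.83.
So real output changed by 5127.83/5874.47 − 1 = -0.1271, i.e. -12.71%.

-12.71%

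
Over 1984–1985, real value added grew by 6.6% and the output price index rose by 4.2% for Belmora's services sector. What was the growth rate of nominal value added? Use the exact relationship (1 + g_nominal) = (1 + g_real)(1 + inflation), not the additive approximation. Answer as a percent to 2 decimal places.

11.08%

(1 + g_nom) = (1 + g_real)(1 + π) = 1.0660 × 1.0420 = 1.11077.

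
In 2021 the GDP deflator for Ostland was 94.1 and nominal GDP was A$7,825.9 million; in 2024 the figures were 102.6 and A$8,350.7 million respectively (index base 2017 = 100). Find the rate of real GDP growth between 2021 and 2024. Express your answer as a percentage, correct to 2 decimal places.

-2.13%

Real GDP 2021 = 7825.9 / 0.941 = 8316.58.
Real GDP 2024 = 8350.7 / 1.026 = 8139.08.
Real growth = 8139.08 / 8316.58 − 1 = -0.0213.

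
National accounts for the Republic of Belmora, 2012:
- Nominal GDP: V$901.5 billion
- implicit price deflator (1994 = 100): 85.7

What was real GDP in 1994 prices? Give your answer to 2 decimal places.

V$1,051.93 billion

Real GDP = Nominal / (implicit price deflator/100) = 901.5 / 0.857 = 1051.93.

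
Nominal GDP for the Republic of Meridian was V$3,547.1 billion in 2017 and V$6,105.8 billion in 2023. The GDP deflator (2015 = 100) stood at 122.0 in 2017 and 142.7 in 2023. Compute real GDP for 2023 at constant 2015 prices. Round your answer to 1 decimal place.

Real GDP = Nominal / (GDP deflator/100) = 6105.8 / 1.427 = 4278.77.

V$4,278.8 billion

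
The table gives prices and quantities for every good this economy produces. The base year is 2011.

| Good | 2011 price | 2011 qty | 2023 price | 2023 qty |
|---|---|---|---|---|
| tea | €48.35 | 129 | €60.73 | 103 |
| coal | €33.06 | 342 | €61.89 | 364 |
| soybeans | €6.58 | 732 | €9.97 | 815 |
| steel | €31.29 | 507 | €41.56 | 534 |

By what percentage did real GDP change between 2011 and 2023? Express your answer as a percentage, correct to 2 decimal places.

2.25%

Real GDP 2011 = Nominal GDP 2011 = 48.35·129 + 33.06·342 + 6.58·732 + 31.29·507 = 38224.26.
Real GDP 2023 (at 2011 prices) = 48.35·103 + 33.06·364 + 6.58·815 + 31.29·534 = 39085.45.
Real growth = 39085.45/38224.26 − 1 = 0.0225.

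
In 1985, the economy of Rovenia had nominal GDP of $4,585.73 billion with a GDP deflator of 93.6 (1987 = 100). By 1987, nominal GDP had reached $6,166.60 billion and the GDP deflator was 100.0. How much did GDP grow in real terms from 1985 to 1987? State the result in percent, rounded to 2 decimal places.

25.87%

Real GDP 1985 = 4585.73 / 0.936 = 4899.28.
Real GDP 1987 = 6166.60 / 1.000 = 6166.60.
Real growth = 6166.60 / 4899.28 − 1 = 0.2587.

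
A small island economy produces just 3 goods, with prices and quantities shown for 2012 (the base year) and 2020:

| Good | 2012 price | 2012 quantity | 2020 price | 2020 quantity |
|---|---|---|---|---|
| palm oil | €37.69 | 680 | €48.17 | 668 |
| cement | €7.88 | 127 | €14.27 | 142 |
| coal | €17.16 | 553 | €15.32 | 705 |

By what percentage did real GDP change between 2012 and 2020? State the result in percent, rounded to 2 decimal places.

6.30%

Real GDP 2012 = Nominal GDP 2012 = 37.69·680 + 7.88·127 + 17.16·553 = 36119.44.
Real GDP 2020 (at 2012 prices) = 37.69·668 + 7.88·142 + 17.16·705 = 38393.68.
Real growth = 38393.68/36119.44 − 1 = 0.0630.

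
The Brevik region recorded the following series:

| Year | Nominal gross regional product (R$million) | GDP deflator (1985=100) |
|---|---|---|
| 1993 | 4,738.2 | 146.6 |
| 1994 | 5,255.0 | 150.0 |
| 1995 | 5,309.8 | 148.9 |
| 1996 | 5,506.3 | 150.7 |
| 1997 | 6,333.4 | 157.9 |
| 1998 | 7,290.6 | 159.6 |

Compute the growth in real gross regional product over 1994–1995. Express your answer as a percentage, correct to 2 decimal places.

1.79%

Real gross regional product 1994 = 5255.0/1.500 = 3503.33.
Real gross regional product 1995 = 5309.8/1.489 = 3566.02.
Change = 3566.02/3503.33 − 1 = 0.0179.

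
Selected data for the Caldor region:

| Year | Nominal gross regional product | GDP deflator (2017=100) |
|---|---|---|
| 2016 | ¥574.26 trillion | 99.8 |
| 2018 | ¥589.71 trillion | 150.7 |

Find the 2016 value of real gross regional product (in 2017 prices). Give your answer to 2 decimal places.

Real gross regional product = Nominal / (GDP deflator/100) = 574.26 / 0.998 = 575.41.

¥575.41 trillion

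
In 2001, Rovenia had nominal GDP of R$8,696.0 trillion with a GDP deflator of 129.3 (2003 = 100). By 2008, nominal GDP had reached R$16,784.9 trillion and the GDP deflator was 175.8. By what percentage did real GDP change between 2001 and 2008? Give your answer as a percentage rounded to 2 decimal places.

Deflate each year: 2001 → 8696.0/1.293 = 6725.44; 2008 → 16784.9/1.758 = 9547.72.
So real GDP changed by 9547.72/6725.44 − 1 = 0.4196, i.e. 41.96%.

41.96%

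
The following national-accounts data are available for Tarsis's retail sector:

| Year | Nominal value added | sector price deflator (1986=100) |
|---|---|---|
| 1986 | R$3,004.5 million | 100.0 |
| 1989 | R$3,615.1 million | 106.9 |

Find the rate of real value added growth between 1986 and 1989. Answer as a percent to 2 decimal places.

Deflate each year: 1986 → 3004.5/1.000 = 3004.50; 1989 → 3615.1/1.069 = 3381.76.
So real value added changed by 3381.76/3004.50 − 1 = 0.1256, i.e. 12.56%.

12.56%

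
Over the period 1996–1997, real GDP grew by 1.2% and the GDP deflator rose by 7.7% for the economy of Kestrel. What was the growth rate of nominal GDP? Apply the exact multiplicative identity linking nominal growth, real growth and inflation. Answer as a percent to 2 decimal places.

(1 + g_nom) = (1 + g_real)(1 + π) = 1.0120 × 1.0770 = 1.08992.

8.99%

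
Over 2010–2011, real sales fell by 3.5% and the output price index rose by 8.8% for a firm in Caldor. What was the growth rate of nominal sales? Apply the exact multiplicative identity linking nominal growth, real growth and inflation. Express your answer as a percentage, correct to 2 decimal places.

(1 + g_nom) = (1 + g_real)(1 + π) = 0.9650 × 1.0880 = 1.04992.

4.99%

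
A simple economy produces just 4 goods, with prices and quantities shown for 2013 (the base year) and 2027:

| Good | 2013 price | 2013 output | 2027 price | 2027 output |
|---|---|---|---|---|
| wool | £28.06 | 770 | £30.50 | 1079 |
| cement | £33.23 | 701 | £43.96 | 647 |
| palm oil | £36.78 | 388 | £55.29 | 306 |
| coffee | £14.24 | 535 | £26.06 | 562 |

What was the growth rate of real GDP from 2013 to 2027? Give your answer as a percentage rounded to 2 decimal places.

6.36%

Real GDP 2013 = Nominal GDP 2013 = 28.06·770 + 33.23·701 + 36.78·388 + 14.24·535 = 66789.47.
Real GDP 2027 (at 2013 prices) = 28.06·1079 + 33.23·647 + 36.78·306 + 14.24·562 = 71034.11.
Real growth = 71034.11/66789.47 − 1 = 0.0636.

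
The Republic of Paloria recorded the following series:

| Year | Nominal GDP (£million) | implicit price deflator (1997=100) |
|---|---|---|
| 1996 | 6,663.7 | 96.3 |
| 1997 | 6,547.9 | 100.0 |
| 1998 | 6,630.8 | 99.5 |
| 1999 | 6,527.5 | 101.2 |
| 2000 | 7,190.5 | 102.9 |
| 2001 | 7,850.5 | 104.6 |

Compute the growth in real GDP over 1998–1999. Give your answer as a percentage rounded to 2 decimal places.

Real GDP 1998 = 6630.8/0.995 = 6664.12.
Real GDP 1999 = 6527.5/1.012 = 6450.10.
Change = 6450.10/6664.12 − 1 = -0.0321.

-3.21%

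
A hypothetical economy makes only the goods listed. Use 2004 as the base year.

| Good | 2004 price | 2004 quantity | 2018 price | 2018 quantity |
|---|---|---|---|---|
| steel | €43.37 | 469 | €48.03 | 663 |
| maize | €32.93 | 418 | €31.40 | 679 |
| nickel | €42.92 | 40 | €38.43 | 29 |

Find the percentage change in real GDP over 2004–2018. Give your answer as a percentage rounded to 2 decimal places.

46.16%

Real GDP 2004 = Nominal GDP 2004 = 43.37·469 + 32.93·418 + 42.92·40 = 35822.07.
Real GDP 2018 (at 2004 prices) = 43.37·663 + 32.93·679 + 42.92·29 = 52358.46.
Real growth = 52358.46/35822.07 − 1 = 0.4616.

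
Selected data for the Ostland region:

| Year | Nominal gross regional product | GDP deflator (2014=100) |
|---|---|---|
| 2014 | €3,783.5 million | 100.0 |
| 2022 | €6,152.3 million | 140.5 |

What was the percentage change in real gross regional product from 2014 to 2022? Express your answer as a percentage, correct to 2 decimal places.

Deflate each year: 2014 → 3783.5/1.000 = 3783.50; 2022 → 6152.3/1.405 = 4378.86.
So real gross regional product changed by 4378.86/3783.50 − 1 = 0.1574, i.e. 15.74%.

15.74%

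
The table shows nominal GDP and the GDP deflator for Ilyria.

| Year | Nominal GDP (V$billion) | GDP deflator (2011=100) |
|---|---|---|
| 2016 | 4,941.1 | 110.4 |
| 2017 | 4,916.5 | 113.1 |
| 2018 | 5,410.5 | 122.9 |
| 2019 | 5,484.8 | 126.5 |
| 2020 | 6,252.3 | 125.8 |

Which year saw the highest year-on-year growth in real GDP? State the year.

2020

2017: real = 4916.5/1.131 = 4347.04; growth vs 2016 (4475.63) = -2.87%.
2018: real = 5410.5/1.229 = 4402.36; growth vs 2017 (4347.04) = 1.27%.
2019: real = 5484.8/1.265 = 4335.81; growth vs 2018 (4402.36) = -1.51%.
2020: real = 6252.3/1.258 = 4970.03; growth vs 2019 (4335.81) = 14.63%.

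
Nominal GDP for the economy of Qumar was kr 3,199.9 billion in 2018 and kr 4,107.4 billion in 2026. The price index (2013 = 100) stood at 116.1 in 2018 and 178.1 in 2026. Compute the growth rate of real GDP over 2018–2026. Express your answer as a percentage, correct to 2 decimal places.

-16.32%

Real GDP 2018 = 3199.9 / 1.161 = 2756.16.
Real GDP 2026 = 4107.4 / 1.781 = 2306.23.
Real growth = 2306.23 / 2756.16 − 1 = -0.1632.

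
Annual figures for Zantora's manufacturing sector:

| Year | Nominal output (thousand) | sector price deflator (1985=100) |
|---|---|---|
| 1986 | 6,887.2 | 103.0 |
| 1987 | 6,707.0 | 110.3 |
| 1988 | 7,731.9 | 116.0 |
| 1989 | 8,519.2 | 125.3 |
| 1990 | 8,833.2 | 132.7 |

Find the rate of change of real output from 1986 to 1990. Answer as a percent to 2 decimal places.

Real output 1986 = 6887.2/1.030 = 6686.60.
Real output 1990 = 8833.2/1.327 = 6656.52.
Change = 6656.52/6686.60 − 1 = -0.0045.

-0.45%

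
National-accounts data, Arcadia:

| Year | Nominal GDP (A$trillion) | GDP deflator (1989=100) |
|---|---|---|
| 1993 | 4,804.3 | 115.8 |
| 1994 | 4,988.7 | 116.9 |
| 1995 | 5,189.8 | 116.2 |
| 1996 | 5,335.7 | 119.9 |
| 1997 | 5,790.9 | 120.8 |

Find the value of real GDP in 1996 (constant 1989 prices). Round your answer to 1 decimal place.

Real GDP 1996 = 5335.7 / 1.199 = 4450.13.

A$4,450.1 trillion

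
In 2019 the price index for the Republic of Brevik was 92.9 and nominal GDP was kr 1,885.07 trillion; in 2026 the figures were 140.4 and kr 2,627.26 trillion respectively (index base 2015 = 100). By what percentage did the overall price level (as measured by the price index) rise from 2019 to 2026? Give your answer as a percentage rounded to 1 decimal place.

51.1%

Price-level change = 140.4 / 92.9 − 1 = 0.5113.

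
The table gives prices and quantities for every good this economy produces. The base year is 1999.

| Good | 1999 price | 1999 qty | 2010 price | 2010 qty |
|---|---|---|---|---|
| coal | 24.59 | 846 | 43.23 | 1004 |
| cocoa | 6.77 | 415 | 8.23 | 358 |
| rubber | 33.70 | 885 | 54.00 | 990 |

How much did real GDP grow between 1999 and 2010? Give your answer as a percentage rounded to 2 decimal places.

Real GDP 1999 = Nominal GDP 1999 = 24.59·846 + 6.77·415 + 33.70·885 = 53437.19.
Real GDP 2010 (at 1999 prices) = 24.59·1004 + 6.77·358 + 33.70·990 = 60475.02.
Real growth = 60475.02/53437.19 − 1 = 0.1317.

13.17%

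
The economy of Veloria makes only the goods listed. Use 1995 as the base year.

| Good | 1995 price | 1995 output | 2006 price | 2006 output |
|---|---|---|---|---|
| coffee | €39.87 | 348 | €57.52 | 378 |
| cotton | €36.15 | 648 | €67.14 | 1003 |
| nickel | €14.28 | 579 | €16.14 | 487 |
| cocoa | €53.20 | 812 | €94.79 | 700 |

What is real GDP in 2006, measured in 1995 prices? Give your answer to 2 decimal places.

Real GDP 2006 = Σ (p_1995 × q_2006) = 39.87·378 + 36.15·1003 + 14.28·487 + 53.20·700 = 95523.67.

€95523.67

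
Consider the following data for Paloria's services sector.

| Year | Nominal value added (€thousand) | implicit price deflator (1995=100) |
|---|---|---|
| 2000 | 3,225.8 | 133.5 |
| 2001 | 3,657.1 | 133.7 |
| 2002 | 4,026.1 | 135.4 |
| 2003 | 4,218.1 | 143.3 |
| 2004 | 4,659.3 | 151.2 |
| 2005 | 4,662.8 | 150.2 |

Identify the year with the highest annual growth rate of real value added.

2001: real = 3657.1/1.337 = 2735.30; growth vs 2000 (2416.33) = 13.20%.
2002: real = 4026.1/1.354 = 2973.49; growth vs 2001 (2735.30) = 8.71%.
2003: real = 4218.1/1.433 = 2943.55; growth vs 2002 (2973.49) = -1.01%.
2004: real = 4659.3/1.512 = 3081.55; growth vs 2003 (2943.55) = 4.69%.
2005: real = 4662.8/1.502 = 3104.39; growth vs 2004 (3081.55) = 0.74%.

2001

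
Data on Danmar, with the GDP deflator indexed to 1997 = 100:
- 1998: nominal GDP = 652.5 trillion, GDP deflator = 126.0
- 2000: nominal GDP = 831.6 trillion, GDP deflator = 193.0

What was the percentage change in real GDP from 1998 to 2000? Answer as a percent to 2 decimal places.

-16.80%

Real GDP 1998 = 652.5 / 1.260 = 517.86.
Real GDP 2000 = 831.6 / 1.930 = 430.88.
Real growth = 430.88 / 517.86 − 1 = -0.1680.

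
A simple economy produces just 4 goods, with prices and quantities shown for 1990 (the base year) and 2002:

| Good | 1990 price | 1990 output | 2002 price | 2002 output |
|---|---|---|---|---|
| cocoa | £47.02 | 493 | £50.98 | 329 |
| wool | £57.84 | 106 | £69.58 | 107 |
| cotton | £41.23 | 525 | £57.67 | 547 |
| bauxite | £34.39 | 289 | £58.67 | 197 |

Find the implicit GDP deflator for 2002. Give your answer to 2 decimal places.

132.04

Nominal GDP 2002 = 50.98·329 + 69.58·107 + 57.67·547 + 58.67·197 = 67320.96.
Real GDP 2002 (at 1990 prices) = 47.02·329 + 57.84·107 + 41.23·547 + 34.39·197 = 50986.10.
Deflator = Nominal/Real × 100 = 67320.96/50986.10 × 100 = 132.038.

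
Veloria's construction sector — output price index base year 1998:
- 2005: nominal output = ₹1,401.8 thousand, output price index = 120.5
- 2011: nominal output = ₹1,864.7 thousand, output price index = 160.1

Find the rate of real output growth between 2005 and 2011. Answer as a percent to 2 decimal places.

Real output 2005 = 1401.8 / 1.205 = 1163.32.
Real output 2011 = 1864.7 / 1.601 = 1164.71.
Real growth = 1164.71 / 1163.32 − 1 = 0.0012.

0.12%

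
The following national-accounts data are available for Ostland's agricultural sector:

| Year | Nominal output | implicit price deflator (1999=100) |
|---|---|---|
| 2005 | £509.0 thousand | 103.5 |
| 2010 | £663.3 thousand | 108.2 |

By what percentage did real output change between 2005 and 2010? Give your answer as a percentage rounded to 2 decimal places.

24.65%

Real output 2005 = 509.0 / 1.035 = 491.79.
Real output 2010 = 663.3 / 1.082 = 613.03.
Real growth = 613.03 / 491.79 − 1 = 0.2465.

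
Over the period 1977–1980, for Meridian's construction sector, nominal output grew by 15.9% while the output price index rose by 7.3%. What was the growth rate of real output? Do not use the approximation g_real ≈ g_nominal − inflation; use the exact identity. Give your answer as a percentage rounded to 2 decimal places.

(1 + g_nom) = (1 + g_real)(1 + π), so g_real = 1.1590 / 1.0730 − 1 = 0.08015.

8.01%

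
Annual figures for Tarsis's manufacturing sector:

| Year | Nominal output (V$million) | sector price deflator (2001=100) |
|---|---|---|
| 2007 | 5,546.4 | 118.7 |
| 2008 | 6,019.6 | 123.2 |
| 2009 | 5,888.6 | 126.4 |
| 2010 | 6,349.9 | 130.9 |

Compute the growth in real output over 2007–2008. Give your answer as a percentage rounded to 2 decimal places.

4.57%

Real output 2007 = 5546.4/1.187 = 4672.62.
Real output 2008 = 6019.6/1.232 = 4886.04.
Change = 4886.04/4672.62 − 1 = 0.0457.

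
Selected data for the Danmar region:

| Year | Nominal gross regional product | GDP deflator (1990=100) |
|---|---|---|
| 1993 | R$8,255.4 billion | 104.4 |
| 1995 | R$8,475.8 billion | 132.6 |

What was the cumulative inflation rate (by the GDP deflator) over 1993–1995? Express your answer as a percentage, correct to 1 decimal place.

27.0%

Price-level change = 132.6 / 104.4 − 1 = 0.2701.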